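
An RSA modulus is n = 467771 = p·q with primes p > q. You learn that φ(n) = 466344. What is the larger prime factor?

φ(n) = (p−1)(q−1) = n − (p+q) + 1, so p + q = 467771 − 466344 + 1 = 1428.
p and q are the roots of t² − 1428t + 467771 = 0.
Discriminant: 1428² − 4·467771 = 2039184 − 1871084 = 168100; √168100 = 410.
q = (1428 − 410)/2 = 509, p = (1428 + 410)/2 = 919.
Check: 509 · 919 = 467771.

919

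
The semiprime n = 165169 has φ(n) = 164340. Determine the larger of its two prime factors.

φ(n) = (p−1)(q−1) = n − (p+q) + 1, so p + q = 165169 − 164340 + 1 = 830.
p and q are the roots of t² − 830t + 165169 = 0.
Discriminant: 830² − 4·165169 = 688900 − 660676 = 28224; √28224 = 168.
q = (830 − 168)/2 = 331, p = (830 + 168)/2 = 499.
Check: 331 · 499 = 165169.

499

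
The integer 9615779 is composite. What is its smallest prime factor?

73

9615779 is odd.
Digit sum 44, not divisible by 3.
Ends in 9: not divisible by 5.
7: 9615779 = 7·1373682 + 5
11: 9615779 = 11·874161 + 8
13: 9615779 = 13·739675 + 4
17: 9615779 = 17·565634 + 1
19: 9615779 = 19·506093 + 12
23: 9615779 = 23·418077 + 8
29: 9615779 = 29·331578 + 17
31: 9615779 = 31·310186 + 13
37: 9615779 = 37·259885 + 34
41: 9615779 = 41·234531 + 8
43: 9615779 = 43·223622 + 33
47: 9615779 = 47·204591 + 2
53: 9615779 = 53·181429 + 42
59: 9615779 = 59·162979 + 18
61: 9615779 = 61·157635 + 44
67: 9615779 = 67·143519 + 6
71: 9615779 = 71·135433 + 36
73: 9615779 = 73·131723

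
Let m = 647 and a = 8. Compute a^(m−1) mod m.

8^1 ≡ 8 (mod 647)
8^2 ≡ 8^2 = 64 ≡ 64 (mod 647)
8^4 ≡ 64^2 = 4096 ≡ 214 (mod 647)
8^8 ≡ 214^2 = 45796 ≡ 506 (mod 647)
8^16 ≡ 506^2 = 256036 ≡ 471 (mod 647)
8^32 ≡ 471^2 = 221841 ≡ 567 (mod 647)
8^64 ≡ 567^2 = 321489 ≡ 577 (mod 647)
8^128 ≡ 577^2 = 332929 ≡ 371 (mod 647)
8^256 ≡ 371^2 = 137641 ≡ 477 (mod 647)
8^512 ≡ 477^2 = 227529 ≡ 432 (mod 647)
646 = 512 + 128 + 4 + 2 in binary powers of 2.
So 8^646 ≡ 432 · 371 · 214 · 64 ≡ 1 (mod 647).
Since the result is 1, base 8 gives no evidence that 647 is composite.

1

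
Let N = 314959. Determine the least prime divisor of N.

17

314959 is odd.
Digit sum 31, not divisible by 3.
Ends in 9: not divisible by 5.
7: 314959 = 7·44994 + 1
11: 314959 = 11·28632 + 7
13: 314959 = 13·24227 + 8
17: 314959 = 17·18527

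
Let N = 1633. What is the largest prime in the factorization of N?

1633 = 23 · 71
71 is prime.
So 1633 = 23 · 71; the largest prime factor is 71.

71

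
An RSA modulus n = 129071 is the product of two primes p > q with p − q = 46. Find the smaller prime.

337

Since p = q + 46, we have 129071 = q(q + 46), so q² + 46q − 129071 = 0.
Discriminant: 46² + 4·129071 = 2116 + 516284 = 518400; √518400 = 720.
q = (−46 + 720)/2 = 337, and p = q + 46 = 383.
Check: 337 · 383 = 129071.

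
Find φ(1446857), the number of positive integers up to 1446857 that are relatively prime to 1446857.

Factor: 1446857 = 59 · 137 · 179.
φ(1446857) = (59−1) · (137−1) · (179−1) = 58 · 136 · 178 = 1404064.

1404064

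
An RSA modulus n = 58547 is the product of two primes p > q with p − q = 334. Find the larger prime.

461

Since p = q + 334, we have 58547 = q(q + 334), so q² + 334q − 58547 = 0.
Discriminant: 334² + 4·58547 = 111556 + 234188 = 345744; √345744 = 588.
q = (−334 + 588)/2 = 127, and p = q + 334 = 461.
Check: 127 · 461 = 58547.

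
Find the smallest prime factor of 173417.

17

173417 is odd.
Digit sum 23, not divisible by 3.
Ends in 7: not divisible by 5.
7: 173417 = 7·24773 + 6
11: 173417 = 11·15765 + 2
13: 173417 = 13·13339 + 10
17: 173417 = 17·10201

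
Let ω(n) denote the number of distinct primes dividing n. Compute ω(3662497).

4

3662497 = 17^2 · 12673
12673 = 19 · 667
667 = 23 · 29
3662497 = 17^2 · 19 · 23 · 29, which has 4 distinct prime factors.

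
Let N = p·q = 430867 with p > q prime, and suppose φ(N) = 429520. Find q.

φ(n) = (p−1)(q−1) = n − (p+q) + 1, so p + q = 430867 − 429520 + 1 = 1348.
p and q are the roots of t² − 1348t + 430867 = 0.
Discriminant: 1348² − 4·430867 = 1817104 − 1723468 = 93636; √93636 = 306.
q = (1348 − 306)/2 = 521, p = (1348 + 306)/2 = 827.
Check: 521 · 827 = 430867.

521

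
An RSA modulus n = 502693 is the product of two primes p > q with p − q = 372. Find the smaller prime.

Since p = q + 372, we have 502693 = q(q + 372), so q² + 372q − 502693 = 0.
Discriminant: 372² + 4·502693 = 138384 + 2010772 = 2149156; √2149156 = 1466.
q = (−372 + 1466)/2 = 547, and p = q + 372 = 919.
Check: 547 · 919 = 502693.

547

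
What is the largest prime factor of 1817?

1817 = 23 · 79
79 is prime.
So 1817 = 23 · 79; the largest prime factor is 79.

79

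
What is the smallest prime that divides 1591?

37

1591 is odd.
Digit sum 16, not divisible by 3.
Ends in 1: not divisible by 5.
7: 1591 = 7·227 + 2
11: 1591 = 11·144 + 7
13: 1591 = 13·122 + 5
17: 1591 = 17·93 + 10
19: 1591 = 19·83 + 14
23: 1591 = 23·69 + 4
29: 1591 = 29·54 + 25
31: 1591 = 31·51 + 10
37: 1591 = 37·43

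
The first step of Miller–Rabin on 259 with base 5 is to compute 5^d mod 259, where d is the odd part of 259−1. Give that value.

97

259 − 1 = 258 = 2^1 · 129, so d = 129.
5^1 ≡ 5 (mod 259)
5^2 ≡ 5^2 = 25 ≡ 25 (mod 259)
5^4 ≡ 25^2 = 625 ≡ 107 (mod 259)
5^8 ≡ 107^2 = 11449 ≡ 53 (mod 259)
5^16 ≡ 53^2 = 2809 ≡ 219 (mod 259)
5^32 ≡ 219^2 = 47961 ≡ 46 (mod 259)
5^64 ≡ 46^2 = 2116 ≡ 44 (mod 259)
5^128 ≡ 44^2 = 1936 ≡ 123 (mod 259)
129 = 128 + 1 in binary powers of 2.
So 5^129 ≡ 123 · 5 ≡ 97 (mod 259).
Squaring chain: 97; never reaches −1, so base 5 is a Miller–Rabin witness that 259 is composite.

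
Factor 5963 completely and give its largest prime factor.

5963 = 67 · 89
89 is prime.
So 5963 = 67 · 89; the largest prime factor is 89.

89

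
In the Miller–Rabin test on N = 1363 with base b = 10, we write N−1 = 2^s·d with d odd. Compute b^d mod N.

1265

1363 − 1 = 1362 = 2^1 · 681, so d = 681.
10^1 ≡ 10 (mod 1363)
10^2 ≡ 10^2 = 100 ≡ 100 (mod 1363)
10^4 ≡ 100^2 = 10000 ≡ 459 (mod 1363)
10^8 ≡ 459^2 = 210681 ≡ 779 (mod 1363)
10^16 ≡ 779^2 = 606841 ≡ 306 (mod 1363)
10^32 ≡ 306^2 = 93636 ≡ 952 (mod 1363)
10^64 ≡ 952^2 = 906304 ≡ 1272 (mod 1363)
10^128 ≡ 1272^2 = 1617984 ≡ 103 (mod 1363)
10^256 ≡ 103^2 = 10609 ≡ 1068 (mod 1363)
10^512 ≡ 1068^2 = 1140624 ≡ 1156 (mod 1363)
681 = 512 + 128 + 32 + 8 + 1 in binary powers of 2.
So 10^681 ≡ 1156 · 103 · 952 · 779 · 10 ≡ 1265 (mod 1363).
Squaring chain: 1265; never reaches −1, so base 10 is a Miller–Rabin witness that 1363 is composite.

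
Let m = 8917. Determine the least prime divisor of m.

8917 is odd.
Digit sum 25, not divisible by 3.
Ends in 7: not divisible by 5.
7: 8917 = 7·1273 + 6
11: 8917 = 11·810 + 7
13: 8917 = 13·685 + 12
17: 8917 = 17·524 + 9
19: 8917 = 19·469 + 6
23: 8917 = 23·387 + 16
29: 8917 = 29·307 + 14
31: 8917 = 31·287 + 20
37: 8917 = 37·241

37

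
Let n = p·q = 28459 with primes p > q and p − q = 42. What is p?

191

Since p = q + 42, we have 28459 = q(q + 42), so q² + 42q − 28459 = 0.
Discriminant: 42² + 4·28459 = 1764 + 113836 = 115600; √115600 = 340.
q = (−42 + 340)/2 = 149, and p = q + 42 = 191.
Check: 149 · 191 = 28459.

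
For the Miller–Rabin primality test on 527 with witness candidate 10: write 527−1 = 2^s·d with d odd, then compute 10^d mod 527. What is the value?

107

527 − 1 = 526 = 2^1 · 263, so d = 263.
10^1 ≡ 10 (mod 527)
10^2 ≡ 10^2 = 100 ≡ 100 (mod 527)
10^4 ≡ 100^2 = 10000 ≡ 514 (mod 527)
10^8 ≡ 514^2 = 264196 ≡ 169 (mod 527)
10^16 ≡ 169^2 = 28561 ≡ 103 (mod 527)
10^32 ≡ 103^2 = 10609 ≡ 69 (mod 527)
10^64 ≡ 69^2 = 4761 ≡ 18 (mod 527)
10^128 ≡ 18^2 = 324 ≡ 324 (mod 527)
10^256 ≡ 324^2 = 104976 ≡ 103 (mod 527)
263 = 256 + 4 + 2 + 1 in binary powers of 2.
So 10^263 ≡ 103 · 514 · 100 · 10 ≡ 107 (mod 527).
Squaring chain: 107; never reaches −1, so base 10 is a Miller–Rabin witness that 527 is composite.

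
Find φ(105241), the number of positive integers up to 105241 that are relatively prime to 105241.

95760

Factor: 105241 = 19 · 29 · 191.
φ(105241) = (19−1) · (29−1) · (191−1) = 18 · 28 · 190 = 95760.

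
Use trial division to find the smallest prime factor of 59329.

79

59329 is odd.
Digit sum 28, not divisible by 3.
Ends in 9: not divisible by 5.
7: 59329 = 7·8475 + 4
11: 59329 = 11·5393 + 6
13: 59329 = 13·4563 + 10
17: 59329 = 17·3489 + 16
19: 59329 = 19·3122 + 11
23: 59329 = 23·2579 + 12
29: 59329 = 29·2045 + 24
31: 59329 = 31·1913 + 26
37: 59329 = 37·1603 + 18
41: 59329 = 41·1447 + 2
43: 59329 = 43·1379 + 32
47: 59329 = 47·1262 + 15
53: 59329 = 53·1119 + 22
59: 59329 = 59·1005 + 34
61: 59329 = 61·972 + 37
67: 59329 = 67·885 + 34
71: 59329 = 71·835 + 44
73: 59329 = 73·812 + 53
79: 59329 = 79·751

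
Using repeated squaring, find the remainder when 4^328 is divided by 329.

242

4^1 ≡ 4 (mod 329)
4^2 ≡ 4^2 = 16 ≡ 16 (mod 329)
4^4 ≡ 16^2 = 256 ≡ 256 (mod 329)
4^8 ≡ 256^2 = 65536 ≡ 65 (mod 329)
4^16 ≡ 65^2 = 4225 ≡ 277 (mod 329)
4^32 ≡ 277^2 = 76729 ≡ 72 (mod 329)
4^64 ≡ 72^2 = 5184 ≡ 249 (mod 329)
4^128 ≡ 249^2 = 62001 ≡ 149 (mod 329)
4^256 ≡ 149^2 = 22201 ≡ 158 (mod 329)
328 = 256 + 64 + 8 in binary powers of 2.
So 4^328 ≡ 158 · 249 · 65 ≡ 242 (mod 329).
Since 242 ≠ 1, base 4 is a Fermat witness: 329 is composite.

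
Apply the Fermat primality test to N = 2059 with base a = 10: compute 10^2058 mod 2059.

57

10^1 ≡ 10 (mod 2059)
10^2 ≡ 10^2 = 100 ≡ 100 (mod 2059)
10^4 ≡ 100^2 = 10000 ≡ 1764 (mod 2059)
10^8 ≡ 1764^2 = 3111696 ≡ 547 (mod 2059)
10^16 ≡ 547^2 = 299209 ≡ 654 (mod 2059)
10^32 ≡ 654^2 = 427716 ≡ 1503 (mod 2059)
10^64 ≡ 1503^2 = 2259009 ≡ 286 (mod 2059)
10^128 ≡ 286^2 = 81796 ≡ 1495 (mod 2059)
10^256 ≡ 1495^2 = 2235025 ≡ 1010 (mod 2059)
10^512 ≡ 1010^2 = 1020100 ≡ 895 (mod 2059)
10^1024 ≡ 895^2 = 801025 ≡ 74 (mod 2059)
10^2048 ≡ 74^2 = 5476 ≡ 1358 (mod 2059)
2058 = 2048 + 8 + 2 in binary powers of 2.
So 10^2058 ≡ 1358 · 547 · 100 ≡ 57 (mod 2059).
Since 57 ≠ 1, base 10 is a Fermat witness: 2059 is composite.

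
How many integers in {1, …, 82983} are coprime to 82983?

54648

Factor: 82983 = 3 · 139 · 199.
φ(82983) = (3−1) · (139−1) · (199−1) = 2 · 138 · 198 = 54648.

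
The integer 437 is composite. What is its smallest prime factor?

19

437 is odd.
Digit sum 14, not divisible by 3.
Ends in 7: not divisible by 5.
7: 437 = 7·62 + 3
11: 437 = 11·39 + 8
13: 437 = 13·33 + 8
17: 437 = 17·25 + 12
19: 437 = 19·23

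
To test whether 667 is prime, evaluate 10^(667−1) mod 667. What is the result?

10^1 ≡ 10 (mod 667)
10^2 ≡ 10^2 = 100 ≡ 100 (mod 667)
10^4 ≡ 100^2 = 10000 ≡ 662 (mod 667)
10^8 ≡ 662^2 = 438244 ≡ 25 (mod 667)
10^16 ≡ 25^2 = 625 ≡ 625 (mod 667)
10^32 ≡ 625^2 = 390625 ≡ 430 (mod 667)
10^64 ≡ 430^2 = 184900 ≡ 141 (mod 667)
10^128 ≡ 141^2 = 19881 ≡ 538 (mod 667)
10^256 ≡ 538^2 = 289444 ≡ 633 (mod 667)
10^512 ≡ 633^2 = 400689 ≡ 489 (mod 667)
666 = 512 + 128 + 16 + 8 + 2 in binary powers of 2.
So 10^666 ≡ 489 · 538 · 625 · 25 · 100 ≡ 236 (mod 667).
Since 236 ≠ 1, base 10 is a Fermat witness: 667 is composite.

236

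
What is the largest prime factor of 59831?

67

59831 = 19 · 3149
3149 = 47 · 67
67 is prime.
So 59831 = 19 · 47 · 67; the largest prime factor is 67.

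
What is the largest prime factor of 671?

671 = 11 · 61
61 is prime.
So 671 = 11 · 61; the largest prime factor is 61.

61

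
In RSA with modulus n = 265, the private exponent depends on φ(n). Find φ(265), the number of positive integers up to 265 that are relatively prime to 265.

Factor: 265 = 5 · 53.
φ(265) = (5−1) · (53−1) = 4 · 52 = 208.

208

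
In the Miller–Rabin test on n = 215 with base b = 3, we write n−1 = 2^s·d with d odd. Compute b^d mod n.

215 − 1 = 214 = 2^1 · 107, so d = 107.
3^1 ≡ 3 (mod 215)
3^2 ≡ 3^2 = 9 ≡ 9 (mod 215)
3^4 ≡ 9^2 = 81 ≡ 81 (mod 215)
3^8 ≡ 81^2 = 6561 ≡ 111 (mod 215)
3^16 ≡ 111^2 = 12321 ≡ 66 (mod 215)
3^32 ≡ 66^2 = 4356 ≡ 56 (mod 215)
3^64 ≡ 56^2 = 3136 ≡ 126 (mod 215)
107 = 64 + 32 + 8 + 2 + 1 in binary powers of 2.
So 3^107 ≡ 126 · 56 · 111 · 9 · 3 ≡ 77 (mod 215).
Squaring chain: 77; never reaches −1, so base 3 is a Miller–Rabin witness that 215 is composite.

77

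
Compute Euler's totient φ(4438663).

4357440

Factor: 4438663 = 137 · 179 · 181.
φ(4438663) = (137−1) · (179−1) · (181−1) = 136 · 178 · 180 = 4357440.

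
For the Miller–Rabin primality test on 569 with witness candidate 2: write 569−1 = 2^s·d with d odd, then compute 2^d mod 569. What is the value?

569 − 1 = 568 = 2^3 · 71, so d = 71.
2^1 ≡ 2 (mod 569)
2^2 ≡ 2^2 = 4 ≡ 4 (mod 569)
2^4 ≡ 4^2 = 16 ≡ 16 (mod 569)
2^8 ≡ 16^2 = 256 ≡ 256 (mod 569)
2^16 ≡ 256^2 = 65536 ≡ 101 (mod 569)
2^32 ≡ 101^2 = 10201 ≡ 528 (mod 569)
2^64 ≡ 528^2 = 278784 ≡ 543 (mod 569)
71 = 64 + 4 + 2 + 1 in binary powers of 2.
So 2^71 ≡ 543 · 16 · 4 · 2 ≡ 86 (mod 569).
Squaring chain: 86 → 568 → 1; reaches −1, so base 2 does not prove 569 composite.

86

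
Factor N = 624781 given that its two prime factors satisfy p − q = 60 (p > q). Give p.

821

Since p = q + 60, we have 624781 = q(q + 60), so q² + 60q − 624781 = 0.
Discriminant: 60² + 4·624781 = 3600 + 2499124 = 2502724; √2502724 = 1582.
q = (−60 + 1582)/2 = 761, and p = q + 60 = 821.
Check: 761 · 821 = 624781.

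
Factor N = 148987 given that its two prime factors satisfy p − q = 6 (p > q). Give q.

Since p = q + 6, we have 148987 = q(q + 6), so q² + 6q − 148987 = 0.
Discriminant: 6² + 4·148987 = 36 + 595948 = 595984; √595984 = 772.
q = (−6 + 772)/2 = 383, and p = q + 6 = 389.
Check: 383 · 389 = 148987.

383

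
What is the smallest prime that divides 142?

2

142 is even: 2 divides it.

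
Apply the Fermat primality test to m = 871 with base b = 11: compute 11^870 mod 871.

129

11^1 ≡ 11 (mod 871)
11^2 ≡ 11^2 = 121 ≡ 121 (mod 871)
11^4 ≡ 121^2 = 14641 ≡ 705 (mod 871)
11^8 ≡ 705^2 = 497025 ≡ 555 (mod 871)
11^16 ≡ 555^2 = 308025 ≡ 562 (mod 871)
11^32 ≡ 562^2 = 315844 ≡ 542 (mod 871)
11^64 ≡ 542^2 = 293764 ≡ 237 (mod 871)
11^128 ≡ 237^2 = 56169 ≡ 425 (mod 871)
11^256 ≡ 425^2 = 180625 ≡ 328 (mod 871)
11^512 ≡ 328^2 = 107584 ≡ 451 (mod 871)
870 = 512 + 256 + 64 + 32 + 4 + 2 in binary powers of 2.
So 11^870 ≡ 451 · 328 · 237 · 542 · 705 · 121 ≡ 129 (mod 871).
Since 129 ≠ 1, base 11 is a Fermat witness: 871 is composite.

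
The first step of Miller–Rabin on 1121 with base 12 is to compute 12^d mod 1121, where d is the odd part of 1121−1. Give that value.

407

1121 − 1 = 1120 = 2^5 · 35, so d = 35.
12^1 ≡ 12 (mod 1121)
12^2 ≡ 12^2 = 144 ≡ 144 (mod 1121)
12^4 ≡ 144^2 = 20736 ≡ 558 (mod 1121)
12^8 ≡ 558^2 = 311364 ≡ 847 (mod 1121)
12^16 ≡ 847^2 = 717409 ≡ 1090 (mod 1121)
12^32 ≡ 1090^2 = 1188100 ≡ 961 (mod 1121)
35 = 32 + 2 + 1 in binary powers of 2.
So 12^35 ≡ 961 · 144 · 12 ≡ 407 (mod 1121).
Squaring chain: 407 → 862 → 942 → 653 → 429; never reaches −1, so base 12 is a Miller–Rabin witness that 1121 is composite.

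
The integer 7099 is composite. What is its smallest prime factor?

31

7099 is odd.
Digit sum 25, not divisible by 3.
Ends in 9: not divisible by 5.
7: 7099 = 7·1014 + 1
11: 7099 = 11·645 + 4
13: 7099 = 13·546 + 1
17: 7099 = 17·417 + 10
19: 7099 = 19·373 + 12
23: 7099 = 23·308 + 15
29: 7099 = 29·244 + 23
31: 7099 = 31·229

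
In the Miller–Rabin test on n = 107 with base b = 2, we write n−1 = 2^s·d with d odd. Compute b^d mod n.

107 − 1 = 106 = 2^1 · 53, so d = 53.
2^1 ≡ 2 (mod 107)
2^2 ≡ 2^2 = 4 ≡ 4 (mod 107)
2^4 ≡ 4^2 = 16 ≡ 16 (mod 107)
2^8 ≡ 16^2 = 256 ≡ 42 (mod 107)
2^16 ≡ 42^2 = 1764 ≡ 52 (mod 107)
2^32 ≡ 52^2 = 2704 ≡ 29 (mod 107)
53 = 32 + 16 + 4 + 1 in binary powers of 2.
So 2^53 ≡ 29 · 52 · 16 · 2 ≡ 106 (mod 107).
Since 2^d ≡ 106 (mod 107), base 2 does not prove 107 composite.

106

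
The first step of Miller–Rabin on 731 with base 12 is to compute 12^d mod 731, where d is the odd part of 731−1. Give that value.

731 − 1 = 730 = 2^1 · 365, so d = 365.
12^1 ≡ 12 (mod 731)
12^2 ≡ 12^2 = 144 ≡ 144 (mod 731)
12^4 ≡ 144^2 = 20736 ≡ 268 (mod 731)
12^8 ≡ 268^2 = 71824 ≡ 186 (mod 731)
12^16 ≡ 186^2 = 34596 ≡ 239 (mod 731)
12^32 ≡ 239^2 = 57121 ≡ 103 (mod 731)
12^64 ≡ 103^2 = 10609 ≡ 375 (mod 731)
12^128 ≡ 375^2 = 140625 ≡ 273 (mod 731)
12^256 ≡ 273^2 = 74529 ≡ 698 (mod 731)
365 = 256 + 64 + 32 + 8 + 4 + 1 in binary powers of 2.
So 12^365 ≡ 698 · 375 · 103 · 186 · 268 · 12 ≡ 201 (mod 731).
Squaring chain: 201; never reaches −1, so base 12 is a Miller–Rabin witness that 731 is composite.

201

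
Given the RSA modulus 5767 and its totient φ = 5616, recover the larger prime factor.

79

φ(n) = (p−1)(q−1) = n − (p+q) + 1, so p + q = 5767 − 5616 + 1 = 152.
p and q are the roots of t² − 152t + 5767 = 0.
Discriminant: 152² − 4·5767 = 23104 − 23068 = 36; √36 = 6.
q = (152 − 6)/2 = 73, p = (152 + 6)/2 = 79.
Check: 73 · 79 = 5767.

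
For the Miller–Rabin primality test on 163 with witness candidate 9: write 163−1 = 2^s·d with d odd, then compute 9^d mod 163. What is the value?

1

163 − 1 = 162 = 2^1 · 81, so d = 81.
9^1 ≡ 9 (mod 163)
9^2 ≡ 9^2 = 81 ≡ 81 (mod 163)
9^4 ≡ 81^2 = 6561 ≡ 41 (mod 163)
9^8 ≡ 41^2 = 1681 ≡ 51 (mod 163)
9^16 ≡ 51^2 = 2601 ≡ 156 (mod 163)
9^32 ≡ 156^2 = 24336 ≡ 49 (mod 163)
9^64 ≡ 49^2 = 2401 ≡ 119 (mod 163)
81 = 64 + 16 + 1 in binary powers of 2.
So 9^81 ≡ 119 · 156 · 9 ≡ 1 (mod 163).
Since 9^d ≡ 1 (mod 163), base 9 does not prove 163 composite.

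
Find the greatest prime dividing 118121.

118121 = 41 · 2881
2881 = 43 · 67
67 is prime.
So 118121 = 41 · 43 · 67; the largest prime factor is 67.

67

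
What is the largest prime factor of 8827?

97

8827 = 7 · 1261
1261 = 13 · 97
97 is prime.
So 8827 = 7 · 13 · 97; the largest prime factor is 97.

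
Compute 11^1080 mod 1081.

11^1 ≡ 11 (mod 1081)
11^2 ≡ 11^2 = 121 ≡ 121 (mod 1081)
11^4 ≡ 121^2 = 14641 ≡ 588 (mod 1081)
11^8 ≡ 588^2 = 345744 ≡ 905 (mod 1081)
11^16 ≡ 905^2 = 819025 ≡ 708 (mod 1081)
11^32 ≡ 708^2 = 501264 ≡ 761 (mod 1081)
11^64 ≡ 761^2 = 579121 ≡ 786 (mod 1081)
11^128 ≡ 786^2 = 617796 ≡ 545 (mod 1081)
11^256 ≡ 545^2 = 297025 ≡ 831 (mod 1081)
11^512 ≡ 831^2 = 690561 ≡ 883 (mod 1081)
11^1024 ≡ 883^2 = 779689 ≡ 288 (mod 1081)
1080 = 1024 + 32 + 16 + 8 in binary powers of 2.
So 11^1080 ≡ 288 · 761 · 708 · 905 ≡ 581 (mod 1081).
Since 581 ≠ 1, base 11 is a Fermat witness: 1081 is composite.

581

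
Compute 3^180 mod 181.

3^1 ≡ 3 (mod 181)
3^2 ≡ 3^2 = 9 ≡ 9 (mod 181)
3^4 ≡ 9^2 = 81 ≡ 81 (mod 181)
3^8 ≡ 81^2 = 6561 ≡ 45 (mod 181)
3^16 ≡ 45^2 = 2025 ≡ 34 (mod 181)
3^32 ≡ 34^2 = 1156 ≡ 70 (mod 181)
3^64 ≡ 70^2 = 4900 ≡ 13 (mod 181)
3^128 ≡ 13^2 = 169 ≡ 169 (mod 181)
180 = 128 + 32 + 16 + 4 in binary powers of 2.
So 3^180 ≡ 169 · 70 · 34 · 81 ≡ 1 (mod 181).
Since the result is 1, base 3 gives no evidence that 181 is composite.

1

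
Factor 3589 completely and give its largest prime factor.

97

3589 = 37 · 97
97 is prime.
So 3589 = 37 · 97; the largest prime factor is 97.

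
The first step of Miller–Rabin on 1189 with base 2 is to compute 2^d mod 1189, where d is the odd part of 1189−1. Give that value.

282

1189 − 1 = 1188 = 2^2 · 297, so d = 297.
2^1 ≡ 2 (mod 1189)
2^2 ≡ 2^2 = 4 ≡ 4 (mod 1189)
2^4 ≡ 4^2 = 16 ≡ 16 (mod 1189)
2^8 ≡ 16^2 = 256 ≡ 256 (mod 1189)
2^16 ≡ 256^2 = 65536 ≡ 141 (mod 1189)
2^32 ≡ 141^2 = 19881 ≡ 857 (mod 1189)
2^64 ≡ 857^2 = 734449 ≡ 836 (mod 1189)
2^128 ≡ 836^2 = 698896 ≡ 953 (mod 1189)
2^256 ≡ 953^2 = 908209 ≡ 1002 (mod 1189)
297 = 256 + 32 + 8 + 1 in binary powers of 2.
So 2^297 ≡ 1002 · 857 · 256 · 2 ≡ 282 (mod 1189).
Squaring chain: 282 → 1050; never reaches −1, so base 2 is a Miller–Rabin witness that 1189 is composite.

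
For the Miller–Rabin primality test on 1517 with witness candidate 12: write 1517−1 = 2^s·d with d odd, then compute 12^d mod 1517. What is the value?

1517 − 1 = 1516 = 2^2 · 379, so d = 379.
12^1 ≡ 12 (mod 1517)
12^2 ≡ 12^2 = 144 ≡ 144 (mod 1517)
12^4 ≡ 144^2 = 20736 ≡ 1015 (mod 1517)
12^8 ≡ 1015^2 = 1030225 ≡ 182 (mod 1517)
12^16 ≡ 182^2 = 33124 ≡ 1267 (mod 1517)
12^32 ≡ 1267^2 = 1605289 ≡ 303 (mod 1517)
12^64 ≡ 303^2 = 91809 ≡ 789 (mod 1517)
12^128 ≡ 789^2 = 622521 ≡ 551 (mod 1517)
12^256 ≡ 551^2 = 303601 ≡ 201 (mod 1517)
379 = 256 + 64 + 32 + 16 + 8 + 2 + 1 in binary powers of 2.
So 12^379 ≡ 201 · 789 · 303 · 1267 · 182 · 144 · 12 ≡ 345 (mod 1517).
Squaring chain: 345 → 699; never reaches −1, so base 12 is a Miller–Rabin witness that 1517 is composite.

345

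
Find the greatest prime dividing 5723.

97

5723 = 59 · 97
97 is prime.
So 5723 = 59 · 97; the largest prime factor is 97.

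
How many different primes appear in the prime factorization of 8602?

4

8602 = 2 · 4301
4301 = 11 · 391
391 = 17 · 23
8602 = 2 · 11 · 17 · 23, which has 4 distinct prime factors.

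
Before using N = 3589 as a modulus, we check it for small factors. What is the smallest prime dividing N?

3589 is odd.
Digit sum 25, not divisible by 3.
Ends in 9: not divisible by 5.
7: 3589 = 7·512 + 5
11: 3589 = 11·326 + 3
13: 3589 = 13·276 + 1
17: 3589 = 17·211 + 2
19: 3589 = 19·188 + 17
23: 3589 = 23·156 + 1
29: 3589 = 29·123 + 22
31: 3589 = 31·115 + 24
37: 3589 = 37·97

37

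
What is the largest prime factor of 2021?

47

2021 = 43 · 47
47 is prime.
So 2021 = 43 · 47; the largest prime factor is 47.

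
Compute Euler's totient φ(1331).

Factor: 1331 = 11^3.
φ(1331) = 11^2·(11−1) = 1210.

1210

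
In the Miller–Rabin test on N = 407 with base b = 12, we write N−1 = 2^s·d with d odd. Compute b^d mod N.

407 − 1 = 406 = 2^1 · 203, so d = 203.
12^1 ≡ 12 (mod 407)
12^2 ≡ 12^2 = 144 ≡ 144 (mod 407)
12^4 ≡ 144^2 = 20736 ≡ 386 (mod 407)
12^8 ≡ 386^2 = 148996 ≡ 34 (mod 407)
12^16 ≡ 34^2 = 1156 ≡ 342 (mod 407)
12^32 ≡ 342^2 = 116964 ≡ 155 (mod 407)
12^64 ≡ 155^2 = 24025 ≡ 12 (mod 407)
12^128 ≡ 12^2 = 144 ≡ 144 (mod 407)
203 = 128 + 64 + 8 + 2 + 1 in binary powers of 2.
So 12^203 ≡ 144 · 12 · 34 · 144 · 12 ≡ 155 (mod 407).
Squaring chain: 155; never reaches −1, so base 12 is a Miller–Rabin witness that 407 is composite.

155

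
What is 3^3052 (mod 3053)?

3^1 ≡ 3 (mod 3053)
3^2 ≡ 3^2 = 9 ≡ 9 (mod 3053)
3^4 ≡ 9^2 = 81 ≡ 81 (mod 3053)
3^8 ≡ 81^2 = 6561 ≡ 455 (mod 3053)
3^16 ≡ 455^2 = 207025 ≡ 2474 (mod 3053)
3^32 ≡ 2474^2 = 6120676 ≡ 2464 (mod 3053)
3^64 ≡ 2464^2 = 6071296 ≡ 1932 (mod 3053)
3^128 ≡ 1932^2 = 3732624 ≡ 1858 (mod 3053)
3^256 ≡ 1858^2 = 3452164 ≡ 2274 (mod 3053)
3^512 ≡ 2274^2 = 5171076 ≡ 2347 (mod 3053)
3^1024 ≡ 2347^2 = 5508409 ≡ 797 (mod 3053)
3^2048 ≡ 797^2 = 635209 ≡ 185 (mod 3053)
3052 = 2048 + 512 + 256 + 128 + 64 + 32 + 8 + 4 in binary powers of 2.
So 3^3052 ≡ 185 · 2347 · 2274 · 1858 · 1932 · 2464 · 455 · 81 ≡ 909 (mod 3053).
Since 909 ≠ 1, base 3 is a Fermat witness: 3053 is composite.

909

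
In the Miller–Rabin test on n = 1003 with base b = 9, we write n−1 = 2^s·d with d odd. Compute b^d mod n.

1003 − 1 = 1002 = 2^1 · 501, so d = 501.
9^1 ≡ 9 (mod 1003)
9^2 ≡ 9^2 = 81 ≡ 81 (mod 1003)
9^4 ≡ 81^2 = 6561 ≡ 543 (mod 1003)
9^8 ≡ 543^2 = 294849 ≡ 970 (mod 1003)
9^16 ≡ 970^2 = 940900 ≡ 86 (mod 1003)
9^32 ≡ 86^2 = 7396 ≡ 375 (mod 1003)
9^64 ≡ 375^2 = 140625 ≡ 205 (mod 1003)
9^128 ≡ 205^2 = 42025 ≡ 902 (mod 1003)
9^256 ≡ 902^2 = 813604 ≡ 171 (mod 1003)
501 = 256 + 128 + 64 + 32 + 16 + 4 + 1 in binary powers of 2.
So 9^501 ≡ 171 · 902 · 205 · 375 · 86 · 543 · 9 ≡ 144 (mod 1003).
Squaring chain: 144; never reaches −1, so base 9 is a Miller–Rabin witness that 1003 is composite.

144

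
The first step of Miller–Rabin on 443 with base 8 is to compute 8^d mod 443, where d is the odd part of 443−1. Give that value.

443 − 1 = 442 = 2^1 · 221, so d = 221.
8^1 ≡ 8 (mod 443)
8^2 ≡ 8^2 = 64 ≡ 64 (mod 443)
8^4 ≡ 64^2 = 4096 ≡ 109 (mod 443)
8^8 ≡ 109^2 = 11881 ≡ 363 (mod 443)
8^16 ≡ 363^2 = 131769 ≡ 198 (mod 443)
8^32 ≡ 198^2 = 39204 ≡ 220 (mod 443)
8^64 ≡ 220^2 = 48400 ≡ 113 (mod 443)
8^128 ≡ 113^2 = 12769 ≡ 365 (mod 443)
221 = 128 + 64 + 16 + 8 + 4 + 1 in binary powers of 2.
So 8^221 ≡ 365 · 113 · 198 · 363 · 109 · 8 ≡ 442 (mod 443).
Since 8^d ≡ 442 (mod 443), base 8 does not prove 443 composite.

442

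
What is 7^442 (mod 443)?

7^1 ≡ 7 (mod 443)
7^2 ≡ 7^2 = 49 ≡ 49 (mod 443)
7^4 ≡ 49^2 = 2401 ≡ 186 (mod 443)
7^8 ≡ 186^2 = 34596 ≡ 42 (mod 443)
7^16 ≡ 42^2 = 1764 ≡ 435 (mod 443)
7^32 ≡ 435^2 = 189225 ≡ 64 (mod 443)
7^64 ≡ 64^2 = 4096 ≡ 109 (mod 443)
7^128 ≡ 109^2 = 11881 ≡ 363 (mod 443)
7^256 ≡ 363^2 = 131769 ≡ 198 (mod 443)
442 = 256 + 128 + 32 + 16 + 8 + 2 in binary powers of 2.
So 7^442 ≡ 198 · 363 · 64 · 435 · 42 · 49 ≡ 1 (mod 443).
Since the result is 1, base 7 gives no evidence that 443 is composite.

1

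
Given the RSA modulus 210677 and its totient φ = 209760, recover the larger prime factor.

φ(n) = (p−1)(q−1) = n − (p+q) + 1, so p + q = 210677 − 209760 + 1 = 918.
p and q are the roots of t² − 918t + 210677 = 0.
Discriminant: 918² − 4·210677 = 842724 − 842708 = 16; √16 = 4.
q = (918 − 4)/2 = 457, p = (918 + 4)/2 = 461.
Check: 457 · 461 = 210677.

461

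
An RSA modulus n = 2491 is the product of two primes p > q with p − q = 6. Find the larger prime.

Since p = q + 6, we have 2491 = q(q + 6), so q² + 6q − 2491 = 0.
Discriminant: 6² + 4·2491 = 36 + 9964 = 10000; √10000 = 100.
q = (−6 + 100)/2 = 47, and p = q + 6 = 53.
Check: 47 · 53 = 2491.

53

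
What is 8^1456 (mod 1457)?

1093

8^1 ≡ 8 (mod 1457)
8^2 ≡ 8^2 = 64 ≡ 64 (mod 1457)
8^4 ≡ 64^2 = 4096 ≡ 1182 (mod 1457)
8^8 ≡ 1182^2 = 1397124 ≡ 1318 (mod 1457)
8^16 ≡ 1318^2 = 1737124 ≡ 380 (mod 1457)
8^32 ≡ 380^2 = 144400 ≡ 157 (mod 1457)
8^64 ≡ 157^2 = 24649 ≡ 1337 (mod 1457)
8^128 ≡ 1337^2 = 1787569 ≡ 1287 (mod 1457)
8^256 ≡ 1287^2 = 1656369 ≡ 1217 (mod 1457)
8^512 ≡ 1217^2 = 1481089 ≡ 777 (mod 1457)
8^1024 ≡ 777^2 = 603729 ≡ 531 (mod 1457)
1456 = 1024 + 256 + 128 + 32 + 16 in binary powers of 2.
So 8^1456 ≡ 531 · 1217 · 1287 · 157 · 380 ≡ 1093 (mod 1457).
Since 1093 ≠ 1, base 8 is a Fermat witness: 1457 is composite.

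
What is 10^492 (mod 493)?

132

10^1 ≡ 10 (mod 493)
10^2 ≡ 10^2 = 100 ≡ 100 (mod 493)
10^4 ≡ 100^2 = 10000 ≡ 140 (mod 493)
10^8 ≡ 140^2 = 19600 ≡ 373 (mod 493)
10^16 ≡ 373^2 = 139129 ≡ 103 (mod 493)
10^32 ≡ 103^2 = 10609 ≡ 256 (mod 493)
10^64 ≡ 256^2 = 65536 ≡ 460 (mod 493)
10^128 ≡ 460^2 = 211600 ≡ 103 (mod 493)
10^256 ≡ 103^2 = 10609 ≡ 256 (mod 493)
492 = 256 + 128 + 64 + 32 + 8 + 4 in binary powers of 2.
So 10^492 ≡ 256 · 103 · 460 · 256 · 373 · 140 ≡ 132 (mod 493).
Since 132 ≠ 1, base 10 is a Fermat witness: 493 is composite.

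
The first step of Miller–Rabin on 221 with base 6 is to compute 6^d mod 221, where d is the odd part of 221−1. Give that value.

221 − 1 = 220 = 2^2 · 55, so d = 55.
6^1 ≡ 6 (mod 221)
6^2 ≡ 6^2 = 36 ≡ 36 (mod 221)
6^4 ≡ 36^2 = 1296 ≡ 191 (mod 221)
6^8 ≡ 191^2 = 36481 ≡ 16 (mod 221)
6^16 ≡ 16^2 = 256 ≡ 35 (mod 221)
6^32 ≡ 35^2 = 1225 ≡ 120 (mod 221)
55 = 32 + 16 + 4 + 2 + 1 in binary powers of 2.
So 6^55 ≡ 120 · 35 · 191 · 36 · 6 ≡ 150 (mod 221).
Squaring chain: 150 → 179; never reaches −1, so base 6 is a Miller–Rabin witness that 221 is composite.

150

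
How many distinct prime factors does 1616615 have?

6

1616615 = 5 · 323323
323323 = 7 · 46189
46189 = 11 · 4199
4199 = 13 · 323
323 = 17 · 19
1616615 = 5 · 7 · 11 · 13 · 17 · 19, which has 6 distinct prime factors.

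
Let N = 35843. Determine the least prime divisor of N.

73

35843 is odd.
Digit sum 23, not divisible by 3.
Ends in 3: not divisible by 5.
7: 35843 = 7·5120 + 3
11: 35843 = 11·3258 + 5
13: 35843 = 13·2757 + 2
17: 35843 = 17·2108 + 7
19: 35843 = 19·1886 + 9
23: 35843 = 23·1558 + 9
29: 35843 = 29·1235 + 28
31: 35843 = 31·1156 + 7
37: 35843 = 37·968 + 27
41: 35843 = 41·874 + 9
43: 35843 = 43·833 + 24
47: 35843 = 47·762 + 29
53: 35843 = 53·676 + 15
59: 35843 = 59·607 + 30
61: 35843 = 61·587 + 36
67: 35843 = 67·534 + 65
71: 35843 = 71·504 + 59
73: 35843 = 73·491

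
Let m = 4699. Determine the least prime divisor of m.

37

4699 is odd.
Digit sum 28, not divisible by 3.
Ends in 9: not divisible by 5.
7: 4699 = 7·671 + 2
11: 4699 = 11·427 + 2
13: 4699 = 13·361 + 6
17: 4699 = 17·276 + 7
19: 4699 = 19·247 + 6
23: 4699 = 23·204 + 7
29: 4699 = 29·162 + 1
31: 4699 = 31·151 + 18
37: 4699 = 37·127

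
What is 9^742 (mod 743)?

1

9^1 ≡ 9 (mod 743)
9^2 ≡ 9^2 = 81 ≡ 81 (mod 743)
9^4 ≡ 81^2 = 6561 ≡ 617 (mod 743)
9^8 ≡ 617^2 = 380689 ≡ 273 (mod 743)
9^16 ≡ 273^2 = 74529 ≡ 229 (mod 743)
9^32 ≡ 229^2 = 52441 ≡ 431 (mod 743)
9^64 ≡ 431^2 = 185761 ≡ 11 (mod 743)
9^128 ≡ 11^2 = 121 ≡ 121 (mod 743)
9^256 ≡ 121^2 = 14641 ≡ 524 (mod 743)
9^512 ≡ 524^2 = 274576 ≡ 409 (mod 743)
742 = 512 + 128 + 64 + 32 + 4 + 2 in binary powers of 2.
So 9^742 ≡ 409 · 121 · 11 · 431 · 617 · 81 ≡ 1 (mod 743).
Since the result is 1, base 9 gives no evidence that 743 is composite.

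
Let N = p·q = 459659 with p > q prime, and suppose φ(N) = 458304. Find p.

φ(n) = (p−1)(q−1) = n − (p+q) + 1, so p + q = 459659 − 458304 + 1 = 1356.
p and q are the roots of t² − 1356t + 459659 = 0.
Discriminant: 1356² − 4·459659 = 1838736 − 1838636 = 100; √100 = 10.
q = (1356 − 10)/2 = 673, p = (1356 + 10)/2 = 683.
Check: 673 · 683 = 459659.

683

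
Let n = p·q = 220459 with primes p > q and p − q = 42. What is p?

Since p = q + 42, we have 220459 = q(q + 42), so q² + 42q − 220459 = 0.
Discriminant: 42² + 4·220459 = 1764 + 881836 = 883600; √883600 = 940.
q = (−42 + 940)/2 = 449, and p = q + 42 = 491.
Check: 449 · 491 = 220459.

491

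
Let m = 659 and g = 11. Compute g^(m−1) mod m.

11^1 ≡ 11 (mod 659)
11^2 ≡ 11^2 = 121 ≡ 121 (mod 659)
11^4 ≡ 121^2 = 14641 ≡ 143 (mod 659)
11^8 ≡ 143^2 = 20449 ≡ 20 (mod 659)
11^16 ≡ 20^2 = 400 ≡ 400 (mod 659)
11^32 ≡ 400^2 = 160000 ≡ 522 (mod 659)
11^64 ≡ 522^2 = 272484 ≡ 317 (mod 659)
11^128 ≡ 317^2 = 100489 ≡ 321 (mod 659)
11^256 ≡ 321^2 = 103041 ≡ 237 (mod 659)
11^512 ≡ 237^2 = 56169 ≡ 154 (mod 659)
658 = 512 + 128 + 16 + 2 in binary powers of 2.
So 11^658 ≡ 154 · 321 · 400 · 121 ≡ 1 (mod 659).
Since the result is 1, base 11 gives no evidence that 659 is composite.

1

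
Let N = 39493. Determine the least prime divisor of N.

39493 is odd.
Digit sum 28, not divisible by 3.
Ends in 3: not divisible by 5.
7: 39493 = 7·5641 + 6
11: 39493 = 11·3590 + 3
13: 39493 = 13·3037 + 12
17: 39493 = 17·2323 + 2
19: 39493 = 19·2078 + 11
23: 39493 = 23·1717 + 2
29: 39493 = 29·1361 + 24
31: 39493 = 31·1273 + 30
37: 39493 = 37·1067 + 14
41: 39493 = 41·963 + 10
43: 39493 = 43·918 + 19
47: 39493 = 47·840 + 13
53: 39493 = 53·745 + 8
59: 39493 = 59·669 + 22
61: 39493 = 61·647 + 26
67: 39493 = 67·589 + 30
71: 39493 = 71·556 + 17
73: 39493 = 73·541

73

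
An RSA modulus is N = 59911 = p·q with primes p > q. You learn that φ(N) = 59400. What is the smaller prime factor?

φ(n) = (p−1)(q−1) = n − (p+q) + 1, so p + q = 59911 − 59400 + 1 = 512.
p and q are the roots of t² − 512t + 59911 = 0.
Discriminant: 512² − 4·59911 = 262144 − 239644 = 22500; √22500 = 150.
q = (512 − 150)/2 = 181, p = (512 + 150)/2 = 331.
Check: 181 · 331 = 59911.

181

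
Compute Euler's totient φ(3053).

Factor: 3053 = 43 · 71.
φ(3053) = (43−1) · (71−1) = 42 · 70 = 2940.

2940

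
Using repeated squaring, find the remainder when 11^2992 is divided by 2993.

11^1 ≡ 11 (mod 2993)
11^2 ≡ 11^2 = 121 ≡ 121 (mod 2993)
11^4 ≡ 121^2 = 14641 ≡ 2669 (mod 2993)
11^8 ≡ 2669^2 = 7123561 ≡ 221 (mod 2993)
11^16 ≡ 221^2 = 48841 ≡ 953 (mod 2993)
11^32 ≡ 953^2 = 908209 ≡ 1330 (mod 2993)
11^64 ≡ 1330^2 = 1768900 ≡ 37 (mod 2993)
11^128 ≡ 37^2 = 1369 ≡ 1369 (mod 2993)
11^256 ≡ 1369^2 = 1874161 ≡ 543 (mod 2993)
11^512 ≡ 543^2 = 294849 ≡ 1535 (mod 2993)
11^1024 ≡ 1535^2 = 2356225 ≡ 734 (mod 2993)
11^2048 ≡ 734^2 = 538756 ≡ 16 (mod 2993)
2992 = 2048 + 512 + 256 + 128 + 32 + 16 in binary powers of 2.
So 11^2992 ≡ 16 · 1535 · 543 · 1369 · 1330 · 953 ≡ 2806 (mod 2993).
Since 2806 ≠ 1, base 11 is a Fermat witness: 2993 is composite.

2806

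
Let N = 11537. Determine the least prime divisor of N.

11537 is odd.
Digit sum 17, not divisible by 3.
Ends in 7: not divisible by 5.
7: 11537 = 7·1648 + 1
11: 11537 = 11·1048 + 9
13: 11537 = 13·887 + 6
17: 11537 = 17·678 + 11
19: 11537 = 19·607 + 4
23: 11537 = 23·501 + 14
29: 11537 = 29·397 + 24
31: 11537 = 31·372 + 5
37: 11537 = 37·311 + 30
41: 11537 = 41·281 + 16
43: 11537 = 43·268 + 13
47: 11537 = 47·245 + 22
53: 11537 = 53·217 + 36
59: 11537 = 59·195 + 32
61: 11537 = 61·189 + 8
67: 11537 = 67·172 + 13
71: 11537 = 71·162 + 35
73: 11537 = 73·158 + 3
79: 11537 = 79·146 + 3
83: 11537 = 83·139

83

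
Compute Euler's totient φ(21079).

20776

Factor: 21079 = 107 · 197.
φ(21079) = (107−1) · (197−1) = 106 · 196 = 20776.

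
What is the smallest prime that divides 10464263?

97

10464263 is odd.
Digit sum 26, not divisible by 3.
Ends in 3: not divisible by 5.
7: 10464263 = 7·1494894 + 5
11: 10464263 = 11·951296 + 7
13: 10464263 = 13·804943 + 4
17: 10464263 = 17·615544 + 15
19: 10464263 = 19·550750 + 13
23: 10464263 = 23·454967 + 22
29: 10464263 = 29·360836 + 19
31: 10464263 = 31·337556 + 27
37: 10464263 = 37·282817 + 34
41: 10464263 = 41·255225 + 38
43: 10464263 = 43·243354 + 41
47: 10464263 = 47·222643 + 42
53: 10464263 = 53·197438 + 49
59: 10464263 = 59·177360 + 23
61: 10464263 = 61·171545 + 18
67: 10464263 = 67·156183 + 2
71: 10464263 = 71·147383 + 70
73: 10464263 = 73·143346 + 5
79: 10464263 = 79·132459 + 2
83: 10464263 = 83·126075 + 38
89: 10464263 = 89·117575 + 88
97: 10464263 = 97·107879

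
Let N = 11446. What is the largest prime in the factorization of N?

11446 = 2 · 5723
5723 = 59 · 97
97 is prime.
So 11446 = 2 · 59 · 97; the largest prime factor is 97.

97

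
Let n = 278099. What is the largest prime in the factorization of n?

97

278099 = 47 · 5917
5917 = 61 · 97
97 is prime.
So 278099 = 47 · 61 · 97; the largest prime factor is 97.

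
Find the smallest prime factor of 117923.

13

117923 is odd.
Digit sum 23, not divisible by 3.
Ends in 3: not divisible by 5.
7: 117923 = 7·16846 + 1
11: 117923 = 11·10720 + 3
13: 117923 = 13·9071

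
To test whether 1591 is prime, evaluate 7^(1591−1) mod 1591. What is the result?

7^1 ≡ 7 (mod 1591)
7^2 ≡ 7^2 = 49 ≡ 49 (mod 1591)
7^4 ≡ 49^2 = 2401 ≡ 810 (mod 1591)
7^8 ≡ 810^2 = 656100 ≡ 608 (mod 1591)
7^16 ≡ 608^2 = 369664 ≡ 552 (mod 1591)
7^32 ≡ 552^2 = 304704 ≡ 823 (mod 1591)
7^64 ≡ 823^2 = 677329 ≡ 1154 (mod 1591)
7^128 ≡ 1154^2 = 1331716 ≡ 49 (mod 1591)
7^256 ≡ 49^2 = 2401 ≡ 810 (mod 1591)
7^512 ≡ 810^2 = 656100 ≡ 608 (mod 1591)
7^1024 ≡ 608^2 = 369664 ≡ 552 (mod 1591)
1590 = 1024 + 512 + 32 + 16 + 4 + 2 in binary powers of 2.
So 7^1590 ≡ 552 · 608 · 823 · 552 · 810 · 49 ≡ 1506 (mod 1591).
Since 1506 ≠ 1, base 7 is a Fermat witness: 1591 is composite.

1506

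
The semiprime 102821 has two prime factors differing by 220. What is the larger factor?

Since p = q + 220, we have 102821 = q(q + 220), so q² + 220q − 102821 = 0.
Discriminant: 220² + 4·102821 = 48400 + 411284 = 459684; √459684 = 678.
q = (−220 + 678)/2 = 229, and p = q + 220 = 449.
Check: 229 · 449 = 102821.

449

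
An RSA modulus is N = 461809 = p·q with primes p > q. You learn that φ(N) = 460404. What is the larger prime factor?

883

φ(n) = (p−1)(q−1) = n − (p+q) + 1, so p + q = 461809 − 460404 + 1 = 1406.
p and q are the roots of t² − 1406t + 461809 = 0.
Discriminant: 1406² − 4·461809 = 1976836 − 1847236 = 129600; √129600 = 360.
q = (1406 − 360)/2 = 523, p = (1406 + 360)/2 = 883.
Check: 523 · 883 = 461809.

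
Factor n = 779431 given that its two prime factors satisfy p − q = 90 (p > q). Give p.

929

Since p = q + 90, we have 779431 = q(q + 90), so q² + 90q − 779431 = 0.
Discriminant: 90² + 4·779431 = 8100 + 3117724 = 3125824; √3125824 = 1768.
q = (−90 + 1768)/2 = 839, and p = q + 90 = 929.
Check: 839 · 929 = 779431.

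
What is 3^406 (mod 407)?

256

3^1 ≡ 3 (mod 407)
3^2 ≡ 3^2 = 9 ≡ 9 (mod 407)
3^4 ≡ 9^2 = 81 ≡ 81 (mod 407)
3^8 ≡ 81^2 = 6561 ≡ 49 (mod 407)
3^16 ≡ 49^2 = 2401 ≡ 366 (mod 407)
3^32 ≡ 366^2 = 133956 ≡ 53 (mod 407)
3^64 ≡ 53^2 = 2809 ≡ 367 (mod 407)
3^128 ≡ 367^2 = 134689 ≡ 379 (mod 407)
3^256 ≡ 379^2 = 143641 ≡ 377 (mod 407)
406 = 256 + 128 + 16 + 4 + 2 in binary powers of 2.
So 3^406 ≡ 377 · 379 · 366 · 81 · 9 ≡ 256 (mod 407).
Since 256 ≠ 1, base 3 is a Fermat witness: 407 is composite.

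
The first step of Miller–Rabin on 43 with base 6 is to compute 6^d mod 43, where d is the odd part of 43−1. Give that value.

43 − 1 = 42 = 2^1 · 21, so d = 21.
6^1 ≡ 6 (mod 43)
6^2 ≡ 6^2 = 36 ≡ 36 (mod 43)
6^4 ≡ 36^2 = 1296 ≡ 6 (mod 43)
6^8 ≡ 6^2 = 36 ≡ 36 (mod 43)
6^16 ≡ 36^2 = 1296 ≡ 6 (mod 43)
21 = 16 + 4 + 1 in binary powers of 2.
So 6^21 ≡ 6 · 6 · 6 ≡ 1 (mod 43).
Since 6^d ≡ 1 (mod 43), base 6 does not prove 43 composite.

1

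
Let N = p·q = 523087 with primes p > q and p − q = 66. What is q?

Since p = q + 66, we have 523087 = q(q + 66), so q² + 66q − 523087 = 0.
Discriminant: 66² + 4·523087 = 4356 + 2092348 = 2096704; √2096704 = 1448.
q = (−66 + 1448)/2 = 691, and p = q + 66 = 757.
Check: 691 · 757 = 523087.

691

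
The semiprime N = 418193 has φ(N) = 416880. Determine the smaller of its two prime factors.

φ(n) = (p−1)(q−1) = n − (p+q) + 1, so p + q = 418193 − 416880 + 1 = 1314.
p and q are the roots of t² − 1314t + 418193 = 0.
Discriminant: 1314² − 4·418193 = 1726596 − 1672772 = 53824; √53824 = 232.
q = (1314 − 232)/2 = 541, p = (1314 + 232)/2 = 773.
Check: 541 · 773 = 418193.

541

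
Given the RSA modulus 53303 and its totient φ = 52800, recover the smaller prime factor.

151

φ(n) = (p−1)(q−1) = n − (p+q) + 1, so p + q = 53303 − 52800 + 1 = 504.
p and q are the roots of t² − 504t + 53303 = 0.
Discriminant: 504² − 4·53303 = 254016 − 213212 = 40804; √40804 = 202.
q = (504 − 202)/2 = 151, p = (504 + 202)/2 = 353.
Check: 151 · 353 = 53303.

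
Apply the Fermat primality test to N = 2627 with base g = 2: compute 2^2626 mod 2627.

1138

2^1 ≡ 2 (mod 2627)
2^2 ≡ 2^2 = 4 ≡ 4 (mod 2627)
2^4 ≡ 4^2 = 16 ≡ 16 (mod 2627)
2^8 ≡ 16^2 = 256 ≡ 256 (mod 2627)
2^16 ≡ 256^2 = 65536 ≡ 2488 (mod 2627)
2^32 ≡ 2488^2 = 6190144 ≡ 932 (mod 2627)
2^64 ≡ 932^2 = 868624 ≡ 1714 (mod 2627)
2^128 ≡ 1714^2 = 2937796 ≡ 810 (mod 2627)
2^256 ≡ 810^2 = 656100 ≡ 1977 (mod 2627)
2^512 ≡ 1977^2 = 3908529 ≡ 2180 (mod 2627)
2^1024 ≡ 2180^2 = 4752400 ≡ 157 (mod 2627)
2^2048 ≡ 157^2 = 24649 ≡ 1006 (mod 2627)
2626 = 2048 + 512 + 64 + 2 in binary powers of 2.
So 2^2626 ≡ 1006 · 2180 · 1714 · 4 ≡ 1138 (mod 2627).
Since 1138 ≠ 1, base 2 is a Fermat witness: 2627 is composite.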